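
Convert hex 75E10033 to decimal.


75E10033 hex = 1977679923 decimal

1977679923


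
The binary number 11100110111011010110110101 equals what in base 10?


11100110111011010110110101 in decimal = 60536245

60536245


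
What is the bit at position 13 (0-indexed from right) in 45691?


0b1011001001111011, position 13 = 1

1


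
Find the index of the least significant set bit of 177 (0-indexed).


0b10110001. Lowest set bit at position 0

0


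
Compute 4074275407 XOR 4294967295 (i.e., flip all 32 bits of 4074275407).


4074275407 ^ 4294967295 = 220691888

220691888


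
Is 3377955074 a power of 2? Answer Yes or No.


0b11001001010101111000000100000010. Multiple bits set => No

No


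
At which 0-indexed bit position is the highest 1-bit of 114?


0b1110010. Highest set bit at position 6

6


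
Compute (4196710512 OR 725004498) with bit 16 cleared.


Step 1: 4196710512 | 725004498 = 4214667506
Step 2: 4214667506 & ~(1 << 16) = 4214667506

4214667506


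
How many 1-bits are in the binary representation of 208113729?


0b1100011001111001000001000001 has 11 set bits

11


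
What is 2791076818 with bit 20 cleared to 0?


2791076818 & ~(1 << 20) = 2790028242

2790028242


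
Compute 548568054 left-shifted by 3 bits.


0b100000101100100111101111110110 << 3 = 0b100000101100100111101111110110000 = 4388544432

4388544432


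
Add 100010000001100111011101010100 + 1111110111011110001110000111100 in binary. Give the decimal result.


100010000001100111011101010100 + 1111110111011110001110000111100 = 10100000111101011001001110010000 = 2700448656

2700448656


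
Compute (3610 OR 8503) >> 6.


Step 1: 3610 | 8503 = 12095
Step 2: 12095 >> 6 = 188

188


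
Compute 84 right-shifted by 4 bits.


0b1010100 >> 4 = 0b101 = 5

5


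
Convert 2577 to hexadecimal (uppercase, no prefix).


2577 = A11 hex

A11


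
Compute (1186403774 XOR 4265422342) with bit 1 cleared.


Step 1: 1186403774 ^ 4265422342 = 3096067000
Step 2: 3096067000 & ~(1 << 1) = 3096067000

3096067000


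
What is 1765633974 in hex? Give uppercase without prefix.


1765633974 = 693D6FB6 hex

693D6FB6


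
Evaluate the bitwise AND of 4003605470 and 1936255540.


0b11101110101000100010101111011110 & 0b1110011011010001110101000110100 = 0b1100010001000000010101000010100 = 1646275092

1646275092


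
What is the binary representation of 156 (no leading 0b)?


156 = 10011100 in binary

10011100


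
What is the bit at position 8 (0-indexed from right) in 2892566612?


0b10101100011010010001000001010100, position 8 = 0

0


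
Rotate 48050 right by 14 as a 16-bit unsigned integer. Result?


Rotate 0b1011101110110010 right by 14 (16-bit) = 0b1110111011001010 = 61130

61130


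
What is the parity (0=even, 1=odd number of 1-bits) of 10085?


0b10011101100101 has 8 ones => parity 0

0


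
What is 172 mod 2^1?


172 & 1 = 0

0


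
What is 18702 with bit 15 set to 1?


18702 | (1 << 15) = 18702 | 32768 = 51470

51470


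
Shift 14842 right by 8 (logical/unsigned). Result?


0b11100111111010 >> 8 = 0b111001 = 57

57


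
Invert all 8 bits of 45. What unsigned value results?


45 ^ 255 = 210

210


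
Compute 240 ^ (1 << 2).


240 ^ (1 << 2) = 240 ^ 4 = 244

244


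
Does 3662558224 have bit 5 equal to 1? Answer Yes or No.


0b11011010010011100011010000010000, bit 5 = 0. No

No


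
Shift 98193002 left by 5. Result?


0b101110110100100111001101010 << 5 = 0b10111011010010011100110101000000 = 3142176064

3142176064


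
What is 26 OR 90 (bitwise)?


0b11010 | 0b1011010 = 0b1011010 = 90

90


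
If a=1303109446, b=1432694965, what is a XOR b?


1303109446 ^ 1432694965 = 416215027

416215027


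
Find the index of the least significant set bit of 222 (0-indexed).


0b11011110. Lowest set bit at position 1

1


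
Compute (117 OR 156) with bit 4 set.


Step 1: 117 | 156 = 253
Step 2: 253 | (1 << 4) = 253 | 16 = 253

253


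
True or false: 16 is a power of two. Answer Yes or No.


0b10000. Only one bit set => Yes

Yes


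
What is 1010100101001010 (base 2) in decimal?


1010100101001010 in decimal = 43338

43338


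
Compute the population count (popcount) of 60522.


0b1110110001101010 has 9 set bits

9


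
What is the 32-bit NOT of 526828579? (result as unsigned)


~0b11111011001101100010000100011 = 0b11100000100110010011101111011100 = 3768138716 (32-bit unsigned)

3768138716


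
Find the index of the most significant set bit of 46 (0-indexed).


0b101110. Highest set bit at position 5

5


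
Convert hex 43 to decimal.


43 hex = 67 decimal

67


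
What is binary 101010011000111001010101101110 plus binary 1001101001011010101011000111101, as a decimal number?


101010011000111001010101101110 + 1001101001011010101011000111101 = 1110111100100001110101110101011 = 2005986219

2005986219


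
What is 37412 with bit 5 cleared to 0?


37412 & ~(1 << 5) = 37380

37380


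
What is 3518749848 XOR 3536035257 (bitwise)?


0b11010001101110111101110010011000 ^ 0b11010010110000111001110110111001 = 0b11011110000100000100100001 = 58212641

58212641


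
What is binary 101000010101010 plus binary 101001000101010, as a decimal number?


101000010101010 + 101001000101010 = 1010001011010100 = 41684

41684


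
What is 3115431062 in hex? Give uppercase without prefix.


3115431062 = B9B1B496 hex

B9B1B496


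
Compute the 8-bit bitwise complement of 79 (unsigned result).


~0b1001111 = 0b10110000 = 176 (8-bit unsigned)

176


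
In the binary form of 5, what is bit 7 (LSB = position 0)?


0b101, position 7 = 0

0


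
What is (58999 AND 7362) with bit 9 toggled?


Step 1: 58999 & 7362 = 1090
Step 2: 1090 ^ (1 << 9) = 1090 ^ 512 = 1602

1602


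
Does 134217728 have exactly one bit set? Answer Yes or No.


0b1000000000000000000000000000. Only one bit set => Yes

Yes


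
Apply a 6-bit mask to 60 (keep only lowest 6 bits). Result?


60 & 63 = 60

60


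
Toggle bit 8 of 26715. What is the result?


26715 ^ (1 << 8) = 26715 ^ 256 = 26971

26971


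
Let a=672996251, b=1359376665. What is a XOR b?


672996251 ^ 1359376665 = 2031839874

2031839874


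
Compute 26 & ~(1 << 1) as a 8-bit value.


26 & ~(1 << 1) = 24

24


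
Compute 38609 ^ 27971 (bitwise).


0b1001011011010001 ^ 0b110110101000011 = 0b1111101110010010 = 64402

64402


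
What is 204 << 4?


0b11001100 << 4 = 0b110011000000 = 3264

3264


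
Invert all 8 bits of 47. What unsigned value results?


47 ^ 255 = 208

208


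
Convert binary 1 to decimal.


1 in decimal = 1

1


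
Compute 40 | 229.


0b101000 | 0b11100101 = 0b11101101 = 237

237


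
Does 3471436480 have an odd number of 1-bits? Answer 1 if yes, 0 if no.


0b11001110111010011110101011000000 has 17 ones => parity 1

1


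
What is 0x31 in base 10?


31 hex = 49 decimal

49


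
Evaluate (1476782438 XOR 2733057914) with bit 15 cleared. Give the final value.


Step 1: 1476782438 ^ 2733057914 = 4209167900
Step 2: 4209167900 & ~(1 << 15) = 4209135132

4209135132


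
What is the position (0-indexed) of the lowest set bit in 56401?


0b1101110001010001. Lowest set bit at position 0

0


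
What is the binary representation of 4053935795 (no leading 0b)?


4053935795 = 11110001101000100010011010110011 in binary

11110001101000100010011010110011


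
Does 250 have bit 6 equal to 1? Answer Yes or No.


0b11111010, bit 6 = 1. Yes

Yes


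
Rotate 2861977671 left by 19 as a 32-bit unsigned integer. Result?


Rotate 0b10101010100101100101000001000111 left by 19 (32-bit) = 0b10000010001111010101010010110010 = 2185057458

2185057458


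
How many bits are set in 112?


0b1110000 has 3 set bits

3


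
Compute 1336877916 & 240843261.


0b1001111101011110010001101011100 & 0b1110010110101111100111111101 = 0b1110000010100010000101011100 = 235544924

235544924


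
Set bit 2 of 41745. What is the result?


41745 | (1 << 2) = 41745 | 4 = 41749

41749


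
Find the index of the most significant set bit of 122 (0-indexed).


0b1111010. Highest set bit at position 6

6


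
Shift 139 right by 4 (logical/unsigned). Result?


0b10001011 >> 4 = 0b1000 = 8

8


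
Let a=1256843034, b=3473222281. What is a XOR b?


1256843034 ^ 3473222281 = 2246888851

2246888851


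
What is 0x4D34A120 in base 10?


4D34A120 hex = 1295294752 decimal

1295294752


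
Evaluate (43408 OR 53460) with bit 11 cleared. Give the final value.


Step 1: 43408 | 53460 = 63956
Step 2: 63956 & ~(1 << 11) = 61908

61908


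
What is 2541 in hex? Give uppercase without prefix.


2541 = 9ED hex

9ED


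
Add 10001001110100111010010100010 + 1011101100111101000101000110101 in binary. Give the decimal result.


10001001110100111010010100010 + 1011101100111101000101000110101 = 1101110110110001111111011010111 = 1859714775

1859714775


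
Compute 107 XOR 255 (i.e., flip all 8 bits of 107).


107 ^ 255 = 148

148


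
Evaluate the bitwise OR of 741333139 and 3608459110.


0b101100001011111101100010010011 | 0b11010111000101001011011101100110 = 0b11111111001111111111111111110111 = 4282384375

4282384375


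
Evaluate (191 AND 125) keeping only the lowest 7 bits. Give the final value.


Step 1: 191 & 125 = 61
Step 2: 61 & 127 = 61

61


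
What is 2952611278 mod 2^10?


2952611278 & 1023 = 462

462


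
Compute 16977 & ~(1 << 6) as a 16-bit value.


16977 & ~(1 << 6) = 16913

16913


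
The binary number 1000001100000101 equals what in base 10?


1000001100000101 in decimal = 33541

33541


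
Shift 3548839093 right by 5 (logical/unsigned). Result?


0b11010011100001101111110010110101 >> 5 = 0b110100111000011011111100101 = 110901221

110901221


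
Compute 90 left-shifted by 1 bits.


0b1011010 << 1 = 0b10110100 = 180

180


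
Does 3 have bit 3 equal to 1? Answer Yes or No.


0b11, bit 3 = 0. No

No


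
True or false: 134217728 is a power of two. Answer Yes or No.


0b1000000000000000000000000000. Only one bit set => Yes

Yes


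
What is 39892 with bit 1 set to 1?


39892 | (1 << 1) = 39892 | 2 = 39894

39894


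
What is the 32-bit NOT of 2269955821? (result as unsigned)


~0b10000111010011001100011011101101 = 0b1111000101100110011100100010010 = 2025011474 (32-bit unsigned)

2025011474


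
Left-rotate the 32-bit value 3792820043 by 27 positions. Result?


Rotate 0b11100010000100011101011101001011 left by 27 (32-bit) = 0b1011111000100001000111010111010 = 1594920634

1594920634


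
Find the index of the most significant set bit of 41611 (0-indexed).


0b1010001010001011. Highest set bit at position 15

15


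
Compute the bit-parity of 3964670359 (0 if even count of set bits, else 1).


0b11101100010100000001000110010111 has 14 ones => parity 0

0


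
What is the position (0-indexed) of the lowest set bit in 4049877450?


0b11110001011001000011100111001010. Lowest set bit at position 1

1


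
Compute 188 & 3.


0b10111100 & 0b11 = 0b0 = 0

0


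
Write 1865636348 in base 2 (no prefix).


1865636348 = 1101111001100110101100111111100 in binary

1101111001100110101100111111100


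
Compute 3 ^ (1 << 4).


3 ^ (1 << 4) = 3 ^ 16 = 19

19


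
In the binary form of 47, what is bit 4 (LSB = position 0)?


0b101111, position 4 = 0

0


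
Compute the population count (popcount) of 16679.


0b100000100100111 has 6 set bits

6


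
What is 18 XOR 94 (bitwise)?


0b10010 ^ 0b1011110 = 0b1001100 = 76

76


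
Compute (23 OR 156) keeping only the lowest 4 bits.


Step 1: 23 | 156 = 159
Step 2: 159 & 15 = 15

15


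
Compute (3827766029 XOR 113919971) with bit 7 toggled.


Step 1: 3827766029 ^ 113919971 = 3807204590
Step 2: 3807204590 ^ (1 << 7) = 3807204590 ^ 128 = 3807204462

3807204462


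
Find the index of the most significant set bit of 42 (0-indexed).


0b101010. Highest set bit at position 5

5


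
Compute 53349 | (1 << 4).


53349 | (1 << 4) = 53349 | 16 = 53365

53365


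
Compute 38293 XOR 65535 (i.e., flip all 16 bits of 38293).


38293 ^ 65535 = 27242

27242


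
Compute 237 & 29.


0b11101101 & 0b11101 = 0b1101 = 13

13


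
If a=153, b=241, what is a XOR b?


153 ^ 241 = 104

104


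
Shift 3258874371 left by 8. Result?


0b11000010001111100111101000000011 << 8 = 0b1100001000111110011110100000001100000000 = 834271838976

834271838976


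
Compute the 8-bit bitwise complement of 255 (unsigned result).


~0b11111111 = 0b0 = 0 (8-bit unsigned)

0


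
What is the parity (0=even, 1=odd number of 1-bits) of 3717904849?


0b11011101100110101011100111010001 has 19 ones => parity 1

1


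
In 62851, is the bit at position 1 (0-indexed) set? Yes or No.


0b1111010110000011, bit 1 = 1. Yes

Yes


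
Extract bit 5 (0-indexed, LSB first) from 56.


0b111000, position 5 = 1

1


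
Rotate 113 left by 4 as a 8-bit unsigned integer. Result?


Rotate 0b1110001 left by 4 (8-bit) = 0b10111 = 23

23


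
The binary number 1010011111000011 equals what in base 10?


1010011111000011 in decimal = 42947

42947


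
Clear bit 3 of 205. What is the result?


205 & ~(1 << 3) = 197

197


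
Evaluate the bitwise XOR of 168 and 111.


0b10101000 ^ 0b1101111 = 0b11000111 = 199

199


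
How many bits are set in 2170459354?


0b10000001010111101001010011011010 has 15 set bits

15


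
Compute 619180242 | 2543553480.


0b100100111001111111000011010010 | 0b10010111100110111000101111001000 = 0b10110111111111111111101111011010 = 3087006682

3087006682


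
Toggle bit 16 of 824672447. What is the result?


824672447 ^ (1 << 16) = 824672447 ^ 65536 = 824606911

824606911


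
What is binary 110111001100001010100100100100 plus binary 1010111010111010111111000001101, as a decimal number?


110111001100001010100100100100 + 1010111010111010111111000001101 = 10001110100011100010011100110001 = 2391680817

2391680817


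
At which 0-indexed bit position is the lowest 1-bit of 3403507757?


0b11001010110111010110100000101101. Lowest set bit at position 0

0


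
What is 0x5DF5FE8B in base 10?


5DF5FE8B hex = 1576402571 decimal

1576402571


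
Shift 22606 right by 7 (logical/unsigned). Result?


0b101100001001110 >> 7 = 0b10110000 = 176

176


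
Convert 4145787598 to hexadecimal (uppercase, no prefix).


4145787598 = F71BB2CE hex

F71BB2CE


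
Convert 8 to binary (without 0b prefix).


8 = 1000 in binary

1000


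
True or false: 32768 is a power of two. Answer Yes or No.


0b1000000000000000. Only one bit set => Yes

Yes


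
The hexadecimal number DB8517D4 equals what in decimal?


DB8517D4 hex = 3682932692 decimal

3682932692


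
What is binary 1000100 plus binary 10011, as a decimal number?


1000100 + 10011 = 1010111 = 87

87


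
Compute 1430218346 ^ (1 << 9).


1430218346 ^ (1 << 9) = 1430218346 ^ 512 = 1430217834

1430217834


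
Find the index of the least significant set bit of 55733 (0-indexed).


0b1101100110110101. Lowest set bit at position 0

0


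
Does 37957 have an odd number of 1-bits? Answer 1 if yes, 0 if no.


0b1001010001000101 has 6 ones => parity 0

0


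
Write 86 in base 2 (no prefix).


86 = 1010110 in binary

1010110


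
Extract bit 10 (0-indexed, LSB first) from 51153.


0b1100011111010001, position 10 = 1

1


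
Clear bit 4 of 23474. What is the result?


23474 & ~(1 << 4) = 23458

23458


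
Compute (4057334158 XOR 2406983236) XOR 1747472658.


Step 1: 4057334158 ^ 2406983236 = 2124523466
Step 2: 2124523466 ^ 1747472658 = 378140376

378140376


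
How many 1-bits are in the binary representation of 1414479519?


0b1010100010011110011111010011111 has 19 set bits

19


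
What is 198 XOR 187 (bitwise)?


0b11000110 ^ 0b10111011 = 0b1111101 = 125

125


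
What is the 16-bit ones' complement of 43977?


43977 ^ 65535 = 21558

21558


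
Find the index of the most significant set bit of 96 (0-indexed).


0b1100000. Highest set bit at position 6

6


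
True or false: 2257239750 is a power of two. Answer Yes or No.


0b10000110100010101011111011000110. Multiple bits set => No

No


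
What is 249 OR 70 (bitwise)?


0b11111001 | 0b1000110 = 0b11111111 = 255

255


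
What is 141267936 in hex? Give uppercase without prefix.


141267936 = 86B93E0 hex

86B93E0


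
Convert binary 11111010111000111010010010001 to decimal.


11111010111000111010010010001 in decimal = 526152849

526152849


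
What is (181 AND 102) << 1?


Step 1: 181 & 102 = 36
Step 2: 36 << 1 = 72

72


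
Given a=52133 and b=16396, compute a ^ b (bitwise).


52133 ^ 16396 = 35753

35753


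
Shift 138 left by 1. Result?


0b10001010 << 1 = 0b100010100 = 276

276


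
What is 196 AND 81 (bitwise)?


0b11000100 & 0b1010001 = 0b1000000 = 64

64


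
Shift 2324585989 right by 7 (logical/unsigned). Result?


0b10001010100011100101111000000101 >> 7 = 0b1000101010001110010111100 = 18160828

18160828


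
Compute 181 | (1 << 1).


181 | (1 << 1) = 181 | 2 = 183

183


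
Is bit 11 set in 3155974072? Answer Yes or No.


0b10111100000111000101011110111000, bit 11 = 0. No

No


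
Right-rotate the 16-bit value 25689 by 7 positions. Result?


Rotate 0b110010001011001 right by 7 (16-bit) = 0b1011001011001000 = 45768

45768


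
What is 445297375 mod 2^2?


445297375 & 3 = 3

3


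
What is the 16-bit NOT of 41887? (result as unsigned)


~0b1010001110011111 = 0b101110001100000 = 23648 (16-bit unsigned)

23648


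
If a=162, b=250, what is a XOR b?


162 ^ 250 = 88

88


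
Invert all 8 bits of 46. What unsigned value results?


46 ^ 255 = 209

209


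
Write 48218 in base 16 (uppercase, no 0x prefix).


48218 = BC5A hex

BC5A


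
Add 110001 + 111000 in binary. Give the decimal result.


110001 + 111000 = 1101001 = 105

105


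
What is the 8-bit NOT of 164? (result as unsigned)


~0b10100100 = 0b1011011 = 91 (8-bit unsigned)

91


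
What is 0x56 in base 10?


56 hex = 86 decimal

86


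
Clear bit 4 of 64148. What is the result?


64148 & ~(1 << 4) = 64132

64132


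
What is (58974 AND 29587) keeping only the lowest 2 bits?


Step 1: 58974 & 29587 = 25106
Step 2: 25106 & 3 = 2

2


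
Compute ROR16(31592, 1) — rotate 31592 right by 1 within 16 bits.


Rotate 0b111101101101000 right by 1 (16-bit) = 0b11110110110100 = 15796

15796


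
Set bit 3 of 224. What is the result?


224 | (1 << 3) = 224 | 8 = 232

232


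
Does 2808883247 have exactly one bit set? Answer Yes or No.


0b10100111011011000010100000101111. Multiple bits set => No

No


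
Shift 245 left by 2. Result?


0b11110101 << 2 = 0b1111010100 = 980

980


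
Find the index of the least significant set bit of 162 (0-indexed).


0b10100010. Lowest set bit at position 1

1


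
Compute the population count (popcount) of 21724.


0b101010011011100 has 8 set bits

8


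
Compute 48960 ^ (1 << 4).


48960 ^ (1 << 4) = 48960 ^ 16 = 48976

48976


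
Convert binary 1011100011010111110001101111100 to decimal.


1011100011010111110001101111100 in decimal = 1550574460

1550574460


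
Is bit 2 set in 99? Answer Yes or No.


0b1100011, bit 2 = 0. No

No


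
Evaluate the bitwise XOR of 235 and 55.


0b11101011 ^ 0b110111 = 0b11011100 = 220

220


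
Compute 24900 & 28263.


0b110000101000100 & 0b110111001100111 = 0b110000001000100 = 24644

24644


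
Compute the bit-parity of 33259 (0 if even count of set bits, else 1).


0b1000000111101011 has 8 ones => parity 0

0


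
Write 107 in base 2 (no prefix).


107 = 1101011 in binary

1101011


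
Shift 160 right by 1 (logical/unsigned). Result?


0b10100000 >> 1 = 0b1010000 = 80

80


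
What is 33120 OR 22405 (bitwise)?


0b1000000101100000 | 0b101011110000101 = 0b1101011111100101 = 55269

55269


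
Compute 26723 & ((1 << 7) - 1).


26723 & 127 = 99

99


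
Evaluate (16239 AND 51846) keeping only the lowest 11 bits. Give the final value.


Step 1: 16239 & 51846 = 2566
Step 2: 2566 & 2047 = 518

518


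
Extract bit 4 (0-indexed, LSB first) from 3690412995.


0b11011011111101110011101111000011, position 4 = 0

0


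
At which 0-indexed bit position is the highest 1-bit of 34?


0b100010. Highest set bit at position 5

5


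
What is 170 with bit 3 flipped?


170 ^ (1 << 3) = 170 ^ 8 = 162

162


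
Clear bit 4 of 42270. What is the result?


42270 & ~(1 << 4) = 42254

42254


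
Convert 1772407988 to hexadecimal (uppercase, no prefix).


1772407988 = 69A4CCB4 hex

69A4CCB4


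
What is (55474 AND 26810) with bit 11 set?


Step 1: 55474 & 26810 = 18610
Step 2: 18610 | (1 << 11) = 18610 | 2048 = 18610

18610


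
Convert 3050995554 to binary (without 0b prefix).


3050995554 = 10110101110110100111111101100010 in binary

10110101110110100111111101100010


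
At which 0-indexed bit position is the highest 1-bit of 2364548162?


0b10001100111100000010010001000010. Highest set bit at position 31

31


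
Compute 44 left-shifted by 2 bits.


0b101100 << 2 = 0b10110000 = 176

176


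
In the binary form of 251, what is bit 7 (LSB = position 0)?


0b11111011, position 7 = 1

1


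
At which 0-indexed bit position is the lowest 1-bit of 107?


0b1101011. Lowest set bit at position 0

0


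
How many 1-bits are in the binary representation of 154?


0b10011010 has 4 set bits

4


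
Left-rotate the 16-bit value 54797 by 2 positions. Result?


Rotate 0b1101011000001101 left by 2 (16-bit) = 0b101100000110111 = 22583

22583


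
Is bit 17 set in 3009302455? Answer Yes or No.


0b10110011010111100100111110110111, bit 17 = 1. Yes

Yes


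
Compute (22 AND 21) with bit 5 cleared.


Step 1: 22 & 21 = 20
Step 2: 20 & ~(1 << 5) = 20

20


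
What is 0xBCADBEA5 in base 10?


BCADBEA5 hex = 3165503141 decimal

3165503141


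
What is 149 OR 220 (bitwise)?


0b10010101 | 0b11011100 = 0b11011101 = 221

221


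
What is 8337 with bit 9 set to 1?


8337 | (1 << 9) = 8337 | 512 = 8849

8849


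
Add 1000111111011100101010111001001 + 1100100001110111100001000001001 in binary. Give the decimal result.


1000111111011100101010111001001 + 1100100001110111100001000001001 = 10101100001010100001011111010010 = 2888439762

2888439762


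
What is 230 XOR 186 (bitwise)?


0b11100110 ^ 0b10111010 = 0b1011100 = 92

92


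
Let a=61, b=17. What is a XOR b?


61 ^ 17 = 44

44


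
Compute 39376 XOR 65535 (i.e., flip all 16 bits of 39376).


39376 ^ 65535 = 26159

26159


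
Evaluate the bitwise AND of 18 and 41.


0b10010 & 0b101001 = 0b0 = 0

0


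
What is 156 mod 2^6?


156 & 63 = 28

28


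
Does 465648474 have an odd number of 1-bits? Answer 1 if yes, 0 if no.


0b11011110000010011101101011010 has 16 ones => parity 0

0


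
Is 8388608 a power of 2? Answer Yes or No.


0b100000000000000000000000. Only one bit set => Yes

Yes


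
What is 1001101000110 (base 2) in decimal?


1001101000110 in decimal = 4934

4934


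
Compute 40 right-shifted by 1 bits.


0b101000 >> 1 = 0b10100 = 20

20


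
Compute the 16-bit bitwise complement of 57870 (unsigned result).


~0b1110001000001110 = 0b1110111110001 = 7665 (16-bit unsigned)

7665


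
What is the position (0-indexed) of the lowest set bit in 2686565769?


0b10100000001000011011110110001001. Lowest set bit at position 0

0


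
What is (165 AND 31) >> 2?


Step 1: 165 & 31 = 5
Step 2: 5 >> 2 = 1

1


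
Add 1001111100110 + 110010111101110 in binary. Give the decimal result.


1001111100110 + 110010111101110 = 111100111010100 = 31188

31188


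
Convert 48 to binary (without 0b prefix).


48 = 110000 in binary

110000


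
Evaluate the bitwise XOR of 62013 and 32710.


0b1111001000111101 ^ 0b111111111000110 = 0b1000110111111011 = 36347

36347


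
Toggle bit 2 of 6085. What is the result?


6085 ^ (1 << 2) = 6085 ^ 4 = 6081

6081


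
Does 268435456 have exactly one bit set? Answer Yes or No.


0b10000000000000000000000000000. Only one bit set => Yes

Yes


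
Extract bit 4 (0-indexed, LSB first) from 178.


0b10110010, position 4 = 1

1


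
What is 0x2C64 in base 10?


2C64 hex = 11364 decimal

11364


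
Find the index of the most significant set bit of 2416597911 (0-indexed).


0b10010000000010100101101110010111. Highest set bit at position 31

31


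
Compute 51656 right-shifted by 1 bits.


0b1100100111001000 >> 1 = 0b110010011100100 = 25828

25828


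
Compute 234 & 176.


0b11101010 & 0b10110000 = 0b10100000 = 160

160


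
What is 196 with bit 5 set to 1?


196 | (1 << 5) = 196 | 32 = 228

228


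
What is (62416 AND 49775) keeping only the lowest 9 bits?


Step 1: 62416 & 49775 = 49728
Step 2: 49728 & 511 = 64

64


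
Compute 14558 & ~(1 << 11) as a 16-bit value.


14558 & ~(1 << 11) = 12510

12510


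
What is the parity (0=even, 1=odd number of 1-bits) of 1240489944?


0b1001001111100000101111111011000 has 17 ones => parity 1

1


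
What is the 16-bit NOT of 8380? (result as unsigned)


~0b10000010111100 = 0b1101111101000011 = 57155 (16-bit unsigned)

57155


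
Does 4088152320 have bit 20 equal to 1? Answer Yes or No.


0b11110011101011000100000100000000, bit 20 = 0. No

No


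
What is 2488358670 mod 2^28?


2488358670 & 268435455 = 72439566

72439566


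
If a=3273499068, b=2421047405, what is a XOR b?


3273499068 ^ 2421047405 = 1398006225

1398006225


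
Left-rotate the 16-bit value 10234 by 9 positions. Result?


Rotate 0b10011111111010 left by 9 (16-bit) = 0b1111010001001111 = 62543

62543


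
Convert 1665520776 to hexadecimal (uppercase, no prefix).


1665520776 = 6345D488 hex

6345D488


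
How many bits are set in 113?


0b1110001 has 4 set bits

4


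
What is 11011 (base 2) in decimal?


11011 in decimal = 27

27


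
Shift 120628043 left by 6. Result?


0b111001100001010001101001011 << 6 = 0b111001100001010001101001011000000 = 7720194752

7720194752


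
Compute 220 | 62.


0b11011100 | 0b111110 = 0b11111110 = 254

254


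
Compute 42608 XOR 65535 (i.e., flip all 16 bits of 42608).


42608 ^ 65535 = 22927

22927


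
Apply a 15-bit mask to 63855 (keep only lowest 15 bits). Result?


63855 & 32767 = 31087

31087


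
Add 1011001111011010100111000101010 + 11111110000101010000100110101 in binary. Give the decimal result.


1011001111011010100111000101010 + 11111110000101010000100110101 = 1111001101011111110111101011111 = 2041573215

2041573215


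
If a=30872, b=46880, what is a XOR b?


30872 ^ 46880 = 53176

53176


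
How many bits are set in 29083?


0b111000110011011 has 9 set bits

9


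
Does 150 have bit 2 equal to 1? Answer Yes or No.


0b10010110, bit 2 = 1. Yes

Yes


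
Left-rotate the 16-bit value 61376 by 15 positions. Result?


Rotate 0b1110111111000000 left by 15 (16-bit) = 0b111011111100000 = 30688

30688


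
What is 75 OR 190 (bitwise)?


0b1001011 | 0b10111110 = 0b11111111 = 255

255


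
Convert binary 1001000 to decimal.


1001000 in decimal = 72

72


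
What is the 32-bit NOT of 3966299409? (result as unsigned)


~0b11101100011010001110110100010001 = 0b10011100101110001001011101110 = 328667886 (32-bit unsigned)

328667886


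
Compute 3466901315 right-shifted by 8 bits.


0b11001110101001001011011101000011 >> 8 = 0b110011101010010010110111 = 13542583

13542583


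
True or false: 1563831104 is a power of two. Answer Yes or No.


0b1011101001101100010101101000000. Multiple bits set => No

No


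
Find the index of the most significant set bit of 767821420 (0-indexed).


0b101101110001000000011001101100. Highest set bit at position 29

29


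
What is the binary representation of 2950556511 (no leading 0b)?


2950556511 = 10101111110111011110101101011111 in binary

10101111110111011110101101011111


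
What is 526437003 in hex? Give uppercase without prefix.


526437003 = 1F60CA8B hex

1F60CA8B


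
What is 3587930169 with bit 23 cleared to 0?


3587930169 & ~(1 << 23) = 3579541561

3579541561


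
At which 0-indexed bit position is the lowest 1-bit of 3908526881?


0b11101000111101110110001100100001. Lowest set bit at position 0

0


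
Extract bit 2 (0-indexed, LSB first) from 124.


0b1111100, position 2 = 1

1


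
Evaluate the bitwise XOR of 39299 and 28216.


0b1001100110000011 ^ 0b110111000111000 = 0b1111011110111011 = 63419

63419


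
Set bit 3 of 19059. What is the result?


19059 | (1 << 3) = 19059 | 8 = 19067

19067


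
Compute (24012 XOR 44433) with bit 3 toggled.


Step 1: 24012 ^ 44433 = 61533
Step 2: 61533 ^ (1 << 3) = 61533 ^ 8 = 61525

61525


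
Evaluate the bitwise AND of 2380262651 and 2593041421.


0b10001101110111111110110011111011 & 0b10011010100011101010110000001101 = 0b10001000100011101010110000001001 = 2291051529

2291051529


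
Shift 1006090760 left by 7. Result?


0b111011111101111011101000001000 << 7 = 0b1110111111011110111010000010000000000 = 128779617280

128779617280


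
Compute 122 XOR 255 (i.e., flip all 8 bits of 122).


122 ^ 255 = 133

133


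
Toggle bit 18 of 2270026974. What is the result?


2270026974 ^ (1 << 18) = 2270026974 ^ 262144 = 2269764830

2269764830


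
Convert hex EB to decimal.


EB hex = 235 decimal

235


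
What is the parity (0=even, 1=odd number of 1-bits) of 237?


0b11101101 has 6 ones => parity 0

0


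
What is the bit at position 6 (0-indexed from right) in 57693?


0b1110000101011101, position 6 = 1

1


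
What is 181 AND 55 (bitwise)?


0b10110101 & 0b110111 = 0b110101 = 53

53


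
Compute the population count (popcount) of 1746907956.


0b1101000000111111011001100110100 has 16 set bits

16


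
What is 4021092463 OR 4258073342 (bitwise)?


0b11101111101011010000000001101111 | 0b11111101110011010000101011111110 = 0b11111111111011010000101011111111 = 4293724927

4293724927


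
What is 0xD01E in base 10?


D01E hex = 53278 decimal

53278


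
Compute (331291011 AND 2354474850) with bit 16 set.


Step 1: 331291011 & 2354474850 = 1444098
Step 2: 1444098 | (1 << 16) = 1444098 | 65536 = 1509634

1509634


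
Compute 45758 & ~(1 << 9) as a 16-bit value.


45758 & ~(1 << 9) = 45246

45246


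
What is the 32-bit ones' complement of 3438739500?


3438739500 ^ 4294967295 = 856227795

856227795


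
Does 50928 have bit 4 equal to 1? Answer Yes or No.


0b1100011011110000, bit 4 = 1. Yes

Yes


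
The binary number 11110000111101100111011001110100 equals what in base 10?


11110000111101100111011001110100 in decimal = 4042684020

4042684020


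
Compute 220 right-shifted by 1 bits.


0b11011100 >> 1 = 0b1101110 = 110

110


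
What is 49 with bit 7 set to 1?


49 | (1 << 7) = 49 | 128 = 177

177


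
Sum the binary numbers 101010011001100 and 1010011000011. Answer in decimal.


101010011001100 + 1010011000011 = 110100110001111 = 27023

27023


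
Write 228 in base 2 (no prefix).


228 = 11100100 in binary

11100100


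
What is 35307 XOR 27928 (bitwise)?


0b1000100111101011 ^ 0b110110100011000 = 0b1110010011110011 = 58611

58611


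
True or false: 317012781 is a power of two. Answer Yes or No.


0b10010111001010011101100101101. Multiple bits set => No

No


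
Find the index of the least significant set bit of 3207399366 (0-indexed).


0b10111111001011010000011111000110. Lowest set bit at position 1

1


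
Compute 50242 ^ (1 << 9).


50242 ^ (1 << 9) = 50242 ^ 512 = 50754

50754


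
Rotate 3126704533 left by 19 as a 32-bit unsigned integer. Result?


Rotate 0b10111010010111011011100110010101 left by 19 (32-bit) = 0b11001100101011011101001011101101 = 3433943789

3433943789


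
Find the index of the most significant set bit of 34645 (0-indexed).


0b1000011101010101. Highest set bit at position 15

15


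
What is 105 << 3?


0b1101001 << 3 = 0b1101001000 = 840

840


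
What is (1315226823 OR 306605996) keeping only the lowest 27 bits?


Step 1: 1315226823 | 306605996 = 1583804399
Step 2: 1583804399 & 134217727 = 107409391

107409391


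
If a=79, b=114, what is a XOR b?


79 ^ 114 = 61

61


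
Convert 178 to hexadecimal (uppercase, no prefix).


178 = B2 hex

B2


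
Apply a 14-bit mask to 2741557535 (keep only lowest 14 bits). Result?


2741557535 & 16383 = 6431

6431


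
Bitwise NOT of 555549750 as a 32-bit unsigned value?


~0b100001000111010000010000110110 = 0b11011110111000101111101111001001 = 3739417545 (32-bit unsigned)

3739417545


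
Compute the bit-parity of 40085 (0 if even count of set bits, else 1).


0b1001110010010101 has 8 ones => parity 0

0


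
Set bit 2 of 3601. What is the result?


3601 | (1 << 2) = 3601 | 4 = 3605

3605


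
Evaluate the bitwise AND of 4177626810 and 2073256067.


0b11111001000000011000011010111010 & 0b1111011100100110110000010000011 = 0b1111001000000010000000010000010 = 2030108802

2030108802


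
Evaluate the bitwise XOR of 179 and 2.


0b10110011 ^ 0b10 = 0b10110001 = 177

177


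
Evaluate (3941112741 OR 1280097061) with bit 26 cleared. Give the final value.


Step 1: 3941112741 | 1280097061 = 4008491941
Step 2: 4008491941 & ~(1 << 26) = 3941383077

3941383077


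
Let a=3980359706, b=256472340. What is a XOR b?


3980359706 ^ 256472340 = 3799387406

3799387406


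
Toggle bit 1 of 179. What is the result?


179 ^ (1 << 1) = 179 ^ 2 = 177

177


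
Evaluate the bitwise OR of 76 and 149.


0b1001100 | 0b10010101 = 0b11011101 = 221

221


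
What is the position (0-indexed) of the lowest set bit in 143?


0b10001111. Lowest set bit at position 0

0


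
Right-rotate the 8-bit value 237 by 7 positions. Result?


Rotate 0b11101101 right by 7 (8-bit) = 0b11011011 = 219

219


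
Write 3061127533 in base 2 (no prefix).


3061127533 = 10110110011101010001100101101101 in binary

10110110011101010001100101101101


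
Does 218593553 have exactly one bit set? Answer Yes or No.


0b1101000001110111100100010001. Multiple bits set => No

No


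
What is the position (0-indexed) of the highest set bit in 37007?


0b1001000010001111. Highest set bit at position 15

15


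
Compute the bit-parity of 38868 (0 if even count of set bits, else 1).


0b1001011111010100 has 9 ones => parity 1

1


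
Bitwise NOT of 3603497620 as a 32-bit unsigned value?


~0b11010110110010010000001010010100 = 0b101001001101101111110101101011 = 691469675 (32-bit unsigned)

691469675


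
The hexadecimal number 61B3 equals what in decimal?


61B3 hex = 25011 decimal

25011


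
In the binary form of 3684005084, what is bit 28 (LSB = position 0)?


0b11011011100101010111010011011100, position 28 = 1

1


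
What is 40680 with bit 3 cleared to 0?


40680 & ~(1 << 3) = 40672

40672


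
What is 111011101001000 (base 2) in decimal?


111011101001000 in decimal = 30536

30536


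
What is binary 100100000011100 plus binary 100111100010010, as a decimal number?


100100000011100 + 100111100010010 = 1001011100101110 = 38702

38702


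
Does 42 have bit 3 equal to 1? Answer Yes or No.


0b101010, bit 3 = 1. Yes

Yes


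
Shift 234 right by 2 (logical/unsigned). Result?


0b11101010 >> 2 = 0b111010 = 58

58


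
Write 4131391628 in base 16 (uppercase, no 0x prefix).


4131391628 = F640088C hex

F640088C


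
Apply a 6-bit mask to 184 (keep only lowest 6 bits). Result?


184 & 63 = 56

56


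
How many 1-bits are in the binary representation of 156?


0b10011100 has 4 set bits

4


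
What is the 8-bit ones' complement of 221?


221 ^ 255 = 34

34


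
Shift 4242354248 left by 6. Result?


0b11111100110111010011000001001000 << 6 = 0b11111100110111010011000001001000000000 = 271510671872

271510671872


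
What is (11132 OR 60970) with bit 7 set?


Step 1: 11132 | 60970 = 61310
Step 2: 61310 | (1 << 7) = 61310 | 128 = 61438

61438


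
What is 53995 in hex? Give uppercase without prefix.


53995 = D2EB hex

D2EB


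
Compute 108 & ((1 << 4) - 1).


108 & 15 = 12

12


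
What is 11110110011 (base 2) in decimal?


11110110011 in decimal = 1971

1971


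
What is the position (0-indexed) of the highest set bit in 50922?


0b1100011011101010. Highest set bit at position 15

15


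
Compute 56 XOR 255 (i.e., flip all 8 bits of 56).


56 ^ 255 = 199

199


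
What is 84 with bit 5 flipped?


84 ^ (1 << 5) = 84 ^ 32 = 116

116


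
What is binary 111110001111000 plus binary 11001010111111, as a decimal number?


111110001111000 + 11001010111111 = 1010111100110111 = 44855

44855


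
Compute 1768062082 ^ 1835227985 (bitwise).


0b1101001011000100111110010000010 ^ 0b1101101011000110101101101010001 = 0b100000000010010011111010011 = 67184595

67184595


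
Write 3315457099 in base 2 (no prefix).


3315457099 = 11000101100111011101110001001011 in binary

11000101100111011101110001001011


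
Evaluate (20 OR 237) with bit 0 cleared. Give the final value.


Step 1: 20 | 237 = 253
Step 2: 253 & ~(1 << 0) = 252

252


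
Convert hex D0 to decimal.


D0 hex = 208 decimal

208


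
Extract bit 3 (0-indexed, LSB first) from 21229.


0b101001011101101, position 3 = 1

1


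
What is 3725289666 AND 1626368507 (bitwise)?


0b11011110000010110110100011000010 & 0b1100000111100000110100111111011 = 0b1000000000000000110100011000010 = 1073768642

1073768642


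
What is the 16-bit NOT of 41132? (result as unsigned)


~0b1010000010101100 = 0b101111101010011 = 24403 (16-bit unsigned)

24403


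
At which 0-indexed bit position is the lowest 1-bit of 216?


0b11011000. Lowest set bit at position 3

3


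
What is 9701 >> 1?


0b10010111100101 >> 1 = 0b1001011110010 = 4850

4850


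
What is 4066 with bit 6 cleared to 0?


4066 & ~(1 << 6) = 4002

4002


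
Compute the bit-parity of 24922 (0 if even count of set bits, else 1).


0b110000101011010 has 7 ones => parity 1

1


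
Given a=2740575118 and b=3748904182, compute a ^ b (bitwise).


2740575118 ^ 3748904182 = 2083153784

2083153784


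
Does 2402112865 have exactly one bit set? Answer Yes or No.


0b10001111001011010101010101100001. Multiple bits set => No

No
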